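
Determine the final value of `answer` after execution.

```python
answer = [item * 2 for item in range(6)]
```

Let's trace through this code step by step.

Initialize: answer = [item * 2 for item in range(6)]

After execution: answer = [0, 2, 4, 6, 8, 10]
[0, 2, 4, 6, 8, 10]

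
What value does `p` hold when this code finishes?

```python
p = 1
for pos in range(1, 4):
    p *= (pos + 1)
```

Let's trace through this code step by step.

Initialize: p = 1
Entering loop: for pos in range(1, 4):

After execution: p = 24
24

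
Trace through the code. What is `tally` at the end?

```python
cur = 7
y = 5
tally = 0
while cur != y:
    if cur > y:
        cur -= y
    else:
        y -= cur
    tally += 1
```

Let's trace through this code step by step.

Initialize: cur = 7
Initialize: y = 5
Initialize: tally = 0
Entering loop: while cur != y:

After execution: tally = 4
4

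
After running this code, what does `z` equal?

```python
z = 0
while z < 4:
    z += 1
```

Let's trace through this code step by step.

Initialize: z = 0
Entering loop: while z < 4:

After execution: z = 4
4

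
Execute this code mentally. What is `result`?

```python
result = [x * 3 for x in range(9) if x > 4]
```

Let's trace through this code step by step.

Initialize: result = [x * 3 for x in range(9) if x > 4]

After execution: result = [15, 18, 21, 24]
[15, 18, 21, 24]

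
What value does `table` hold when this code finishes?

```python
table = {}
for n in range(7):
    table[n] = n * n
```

Let's trace through this code step by step.

Initialize: table = {}
Entering loop: for n in range(7):

After execution: table = {0: 0, 1: 1, 2: 4, 3: 9, 4: 16, 5: 25, 6: 36}
{0: 0, 1: 1, 2: 4, 3: 9, 4: 16, 5: 25, 6: 36}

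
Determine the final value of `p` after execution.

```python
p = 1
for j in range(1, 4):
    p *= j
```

Let's trace through this code step by step.

Initialize: p = 1
Entering loop: for j in range(1, 4):

After execution: p = 6
6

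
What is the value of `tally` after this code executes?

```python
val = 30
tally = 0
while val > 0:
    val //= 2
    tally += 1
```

Let's trace through this code step by step.

Initialize: val = 30
Initialize: tally = 0
Entering loop: while val > 0:

After execution: tally = 5
5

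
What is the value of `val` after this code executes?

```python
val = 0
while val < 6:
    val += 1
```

Let's trace through this code step by step.

Initialize: val = 0
Entering loop: while val < 6:

After execution: val = 6
6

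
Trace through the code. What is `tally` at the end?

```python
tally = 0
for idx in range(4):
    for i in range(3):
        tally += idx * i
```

Let's trace through this code step by step.

Initialize: tally = 0
Entering loop: for idx in range(4):

After execution: tally = 18
18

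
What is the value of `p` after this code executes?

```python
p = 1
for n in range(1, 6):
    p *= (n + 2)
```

Let's trace through this code step by step.

Initialize: p = 1
Entering loop: for n in range(1, 6):

After execution: p = 2520
2520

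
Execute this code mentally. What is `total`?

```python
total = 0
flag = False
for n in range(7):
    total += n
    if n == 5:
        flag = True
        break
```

Let's trace through this code step by step.

Initialize: total = 0
Initialize: flag = False
Entering loop: for n in range(7):

After execution: total = 15
15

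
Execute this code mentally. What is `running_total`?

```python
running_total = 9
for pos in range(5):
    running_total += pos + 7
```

Let's trace through this code step by step.

Initialize: running_total = 9
Entering loop: for pos in range(5):

After execution: running_total = 54
54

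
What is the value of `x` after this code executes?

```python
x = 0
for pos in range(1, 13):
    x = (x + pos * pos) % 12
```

Let's trace through this code step by step.

Initialize: x = 0
Entering loop: for pos in range(1, 13):

After execution: x = 2
2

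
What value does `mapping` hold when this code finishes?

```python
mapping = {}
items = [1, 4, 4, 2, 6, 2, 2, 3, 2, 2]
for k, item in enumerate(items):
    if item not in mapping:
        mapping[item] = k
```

Let's trace through this code step by step.

Initialize: mapping = {}
Initialize: items = [1, 4, 4, 2, 6, 2, 2, 3, 2, 2]
Entering loop: for k, item in enumerate(items):

After execution: mapping = {1: 0, 4: 1, 2: 3, 6: 4, 3: 7}
{1: 0, 4: 1, 2: 3, 6: 4, 3: 7}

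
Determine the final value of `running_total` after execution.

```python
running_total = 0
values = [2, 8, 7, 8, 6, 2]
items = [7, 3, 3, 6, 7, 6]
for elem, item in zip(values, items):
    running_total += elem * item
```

Let's trace through this code step by step.

Initialize: running_total = 0
Initialize: values = [2, 8, 7, 8, 6, 2]
Initialize: items = [7, 3, 3, 6, 7, 6]
Entering loop: for elem, item in zip(values, items):

After execution: running_total = 161
161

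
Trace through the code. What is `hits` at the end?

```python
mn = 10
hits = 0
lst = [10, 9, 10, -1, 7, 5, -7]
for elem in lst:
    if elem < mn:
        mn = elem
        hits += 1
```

Let's trace through this code step by step.

Initialize: mn = 10
Initialize: hits = 0
Initialize: lst = [10, 9, 10, -1, 7, 5, -7]
Entering loop: for elem in lst:

After execution: hits = 3
3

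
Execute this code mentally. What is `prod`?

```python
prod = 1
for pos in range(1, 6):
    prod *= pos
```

Let's trace through this code step by step.

Initialize: prod = 1
Entering loop: for pos in range(1, 6):

After execution: prod = 120
120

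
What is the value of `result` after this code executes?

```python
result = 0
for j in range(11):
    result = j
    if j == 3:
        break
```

Let's trace through this code step by step.

Initialize: result = 0
Entering loop: for j in range(11):

After execution: result = 3
3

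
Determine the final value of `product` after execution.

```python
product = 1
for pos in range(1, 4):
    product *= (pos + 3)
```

Let's trace through this code step by step.

Initialize: product = 1
Entering loop: for pos in range(1, 4):

After execution: product = 120
120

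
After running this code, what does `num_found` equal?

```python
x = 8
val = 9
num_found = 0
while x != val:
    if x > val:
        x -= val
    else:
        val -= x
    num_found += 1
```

Let's trace through this code step by step.

Initialize: x = 8
Initialize: val = 9
Initialize: num_found = 0
Entering loop: while x != val:

After execution: num_found = 8
8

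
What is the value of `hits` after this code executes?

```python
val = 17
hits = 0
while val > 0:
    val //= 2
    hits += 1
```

Let's trace through this code step by step.

Initialize: val = 17
Initialize: hits = 0
Entering loop: while val > 0:

After execution: hits = 5
5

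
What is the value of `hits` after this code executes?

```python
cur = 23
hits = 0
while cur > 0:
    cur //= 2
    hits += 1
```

Let's trace through this code step by step.

Initialize: cur = 23
Initialize: hits = 0
Entering loop: while cur > 0:

After execution: hits = 5
5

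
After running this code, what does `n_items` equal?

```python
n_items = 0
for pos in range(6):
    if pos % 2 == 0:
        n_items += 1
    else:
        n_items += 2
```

Let's trace through this code step by step.

Initialize: n_items = 0
Entering loop: for pos in range(6):

After execution: n_items = 9
9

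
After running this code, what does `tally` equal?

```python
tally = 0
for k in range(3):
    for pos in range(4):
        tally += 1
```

Let's trace through this code step by step.

Initialize: tally = 0
Entering loop: for k in range(3):

After execution: tally = 12
12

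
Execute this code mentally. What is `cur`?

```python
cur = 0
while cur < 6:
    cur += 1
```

Let's trace through this code step by step.

Initialize: cur = 0
Entering loop: while cur < 6:

After execution: cur = 6
6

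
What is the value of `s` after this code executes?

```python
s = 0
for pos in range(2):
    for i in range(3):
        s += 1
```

Let's trace through this code step by step.

Initialize: s = 0
Entering loop: for pos in range(2):

After execution: s = 6
6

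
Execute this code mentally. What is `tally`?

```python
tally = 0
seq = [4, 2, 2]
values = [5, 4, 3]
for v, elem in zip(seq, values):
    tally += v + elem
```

Let's trace through this code step by step.

Initialize: tally = 0
Initialize: seq = [4, 2, 2]
Initialize: values = [5, 4, 3]
Entering loop: for v, elem in zip(seq, values):

After execution: tally = 20
20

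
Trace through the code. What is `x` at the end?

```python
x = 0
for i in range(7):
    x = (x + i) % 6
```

Let's trace through this code step by step.

Initialize: x = 0
Entering loop: for i in range(7):

After execution: x = 3
3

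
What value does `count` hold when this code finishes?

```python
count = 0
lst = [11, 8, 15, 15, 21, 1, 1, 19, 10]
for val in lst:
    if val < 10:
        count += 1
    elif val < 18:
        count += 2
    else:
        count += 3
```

Let's trace through this code step by step.

Initialize: count = 0
Initialize: lst = [11, 8, 15, 15, 21, 1, 1, 19, 10]
Entering loop: for val in lst:

After execution: count = 17
17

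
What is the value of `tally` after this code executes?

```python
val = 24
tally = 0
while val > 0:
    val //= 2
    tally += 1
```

Let's trace through this code step by step.

Initialize: val = 24
Initialize: tally = 0
Entering loop: while val > 0:

After execution: tally = 5
5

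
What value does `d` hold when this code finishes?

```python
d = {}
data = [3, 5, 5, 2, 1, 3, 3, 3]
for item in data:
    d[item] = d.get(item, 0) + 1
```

Let's trace through this code step by step.

Initialize: d = {}
Initialize: data = [3, 5, 5, 2, 1, 3, 3, 3]
Entering loop: for item in data:

After execution: d = {3: 4, 5: 2, 2: 1, 1: 1}
{3: 4, 5: 2, 2: 1, 1: 1}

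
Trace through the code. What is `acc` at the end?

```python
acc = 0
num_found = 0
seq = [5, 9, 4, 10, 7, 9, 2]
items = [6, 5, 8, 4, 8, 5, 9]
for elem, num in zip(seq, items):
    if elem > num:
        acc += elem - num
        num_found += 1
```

Let's trace through this code step by step.

Initialize: acc = 0
Initialize: num_found = 0
Initialize: seq = [5, 9, 4, 10, 7, 9, 2]
Initialize: items = [6, 5, 8, 4, 8, 5, 9]
Entering loop: for elem, num in zip(seq, items):

After execution: acc = 14
14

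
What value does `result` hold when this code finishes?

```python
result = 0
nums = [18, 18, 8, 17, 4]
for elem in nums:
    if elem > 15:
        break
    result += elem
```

Let's trace through this code step by step.

Initialize: result = 0
Initialize: nums = [18, 18, 8, 17, 4]
Entering loop: for elem in nums:

After execution: result = 0
0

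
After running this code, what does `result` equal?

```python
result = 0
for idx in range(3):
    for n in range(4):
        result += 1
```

Let's trace through this code step by step.

Initialize: result = 0
Entering loop: for idx in range(3):

After execution: result = 12
12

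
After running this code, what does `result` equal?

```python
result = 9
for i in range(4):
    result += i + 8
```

Let's trace through this code step by step.

Initialize: result = 9
Entering loop: for i in range(4):

After execution: result = 47
47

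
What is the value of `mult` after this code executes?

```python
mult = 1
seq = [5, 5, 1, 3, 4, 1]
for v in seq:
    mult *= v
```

Let's trace through this code step by step.

Initialize: mult = 1
Initialize: seq = [5, 5, 1, 3, 4, 1]
Entering loop: for v in seq:

After execution: mult = 300
300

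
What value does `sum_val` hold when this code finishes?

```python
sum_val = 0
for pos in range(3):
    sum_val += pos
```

Let's trace through this code step by step.

Initialize: sum_val = 0
Entering loop: for pos in range(3):

After execution: sum_val = 3
3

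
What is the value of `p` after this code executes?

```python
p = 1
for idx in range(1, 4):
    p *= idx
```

Let's trace through this code step by step.

Initialize: p = 1
Entering loop: for idx in range(1, 4):

After execution: p = 6
6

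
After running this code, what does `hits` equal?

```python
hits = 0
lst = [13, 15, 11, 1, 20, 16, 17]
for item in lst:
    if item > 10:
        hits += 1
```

Let's trace through this code step by step.

Initialize: hits = 0
Initialize: lst = [13, 15, 11, 1, 20, 16, 17]
Entering loop: for item in lst:

After execution: hits = 6
6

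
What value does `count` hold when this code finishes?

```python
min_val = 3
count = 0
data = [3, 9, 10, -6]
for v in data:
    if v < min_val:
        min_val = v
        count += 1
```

Let's trace through this code step by step.

Initialize: min_val = 3
Initialize: count = 0
Initialize: data = [3, 9, 10, -6]
Entering loop: for v in data:

After execution: count = 1
1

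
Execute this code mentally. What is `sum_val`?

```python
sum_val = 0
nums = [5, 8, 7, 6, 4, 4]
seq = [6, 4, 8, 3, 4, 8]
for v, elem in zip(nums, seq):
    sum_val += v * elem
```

Let's trace through this code step by step.

Initialize: sum_val = 0
Initialize: nums = [5, 8, 7, 6, 4, 4]
Initialize: seq = [6, 4, 8, 3, 4, 8]
Entering loop: for v, elem in zip(nums, seq):

After execution: sum_val = 184
184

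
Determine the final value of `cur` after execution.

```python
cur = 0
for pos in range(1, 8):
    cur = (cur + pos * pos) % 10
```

Let's trace through this code step by step.

Initialize: cur = 0
Entering loop: for pos in range(1, 8):

After execution: cur = 0
0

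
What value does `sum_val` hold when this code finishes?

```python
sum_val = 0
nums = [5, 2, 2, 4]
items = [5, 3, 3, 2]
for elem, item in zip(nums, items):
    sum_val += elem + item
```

Let's trace through this code step by step.

Initialize: sum_val = 0
Initialize: nums = [5, 2, 2, 4]
Initialize: items = [5, 3, 3, 2]
Entering loop: for elem, item in zip(nums, items):

After execution: sum_val = 26
26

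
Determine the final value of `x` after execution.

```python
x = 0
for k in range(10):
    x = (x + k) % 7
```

Let's trace through this code step by step.

Initialize: x = 0
Entering loop: for k in range(10):

After execution: x = 3
3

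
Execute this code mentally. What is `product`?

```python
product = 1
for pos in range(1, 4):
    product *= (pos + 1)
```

Let's trace through this code step by step.

Initialize: product = 1
Entering loop: for pos in range(1, 4):

After execution: product = 24
24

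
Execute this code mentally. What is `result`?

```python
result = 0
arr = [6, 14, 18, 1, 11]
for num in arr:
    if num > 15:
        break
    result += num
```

Let's trace through this code step by step.

Initialize: result = 0
Initialize: arr = [6, 14, 18, 1, 11]
Entering loop: for num in arr:

After execution: result = 20
20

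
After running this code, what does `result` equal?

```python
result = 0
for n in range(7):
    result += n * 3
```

Let's trace through this code step by step.

Initialize: result = 0
Entering loop: for n in range(7):

After execution: result = 63
63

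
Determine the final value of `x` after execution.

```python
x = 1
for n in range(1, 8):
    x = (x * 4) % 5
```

Let's trace through this code step by step.

Initialize: x = 1
Entering loop: for n in range(1, 8):

After execution: x = 4
4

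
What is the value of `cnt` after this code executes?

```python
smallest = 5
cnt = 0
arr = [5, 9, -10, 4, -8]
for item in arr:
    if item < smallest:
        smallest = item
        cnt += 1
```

Let's trace through this code step by step.

Initialize: smallest = 5
Initialize: cnt = 0
Initialize: arr = [5, 9, -10, 4, -8]
Entering loop: for item in arr:

After execution: cnt = 1
1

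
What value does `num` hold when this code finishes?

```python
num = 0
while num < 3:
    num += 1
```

Let's trace through this code step by step.

Initialize: num = 0
Entering loop: while num < 3:

After execution: num = 3
3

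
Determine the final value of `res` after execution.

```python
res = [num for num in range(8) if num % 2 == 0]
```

Let's trace through this code step by step.

Initialize: res = [num for num in range(8) if num % 2 == 0]

After execution: res = [0, 2, 4, 6]
[0, 2, 4, 6]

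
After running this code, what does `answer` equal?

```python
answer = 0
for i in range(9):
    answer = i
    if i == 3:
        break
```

Let's trace through this code step by step.

Initialize: answer = 0
Entering loop: for i in range(9):

After execution: answer = 3
3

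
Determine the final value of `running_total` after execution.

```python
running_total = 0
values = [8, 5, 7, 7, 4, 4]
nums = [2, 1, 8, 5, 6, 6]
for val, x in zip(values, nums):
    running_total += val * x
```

Let's trace through this code step by step.

Initialize: running_total = 0
Initialize: values = [8, 5, 7, 7, 4, 4]
Initialize: nums = [2, 1, 8, 5, 6, 6]
Entering loop: for val, x in zip(values, nums):

After execution: running_total = 160
160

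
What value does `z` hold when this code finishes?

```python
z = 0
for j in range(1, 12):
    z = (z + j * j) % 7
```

Let's trace through this code step by step.

Initialize: z = 0
Entering loop: for j in range(1, 12):

After execution: z = 2
2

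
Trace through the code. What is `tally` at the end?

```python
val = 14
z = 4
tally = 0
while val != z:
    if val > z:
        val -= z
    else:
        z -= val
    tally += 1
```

Let's trace through this code step by step.

Initialize: val = 14
Initialize: z = 4
Initialize: tally = 0
Entering loop: while val != z:

After execution: tally = 4
4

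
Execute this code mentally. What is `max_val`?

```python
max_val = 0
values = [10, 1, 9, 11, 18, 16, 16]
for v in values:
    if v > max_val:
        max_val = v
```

Let's trace through this code step by step.

Initialize: max_val = 0
Initialize: values = [10, 1, 9, 11, 18, 16, 16]
Entering loop: for v in values:

After execution: max_val = 18
18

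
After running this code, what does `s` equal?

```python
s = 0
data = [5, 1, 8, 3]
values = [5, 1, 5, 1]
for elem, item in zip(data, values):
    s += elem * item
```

Let's trace through this code step by step.

Initialize: s = 0
Initialize: data = [5, 1, 8, 3]
Initialize: values = [5, 1, 5, 1]
Entering loop: for elem, item in zip(data, values):

After execution: s = 69
69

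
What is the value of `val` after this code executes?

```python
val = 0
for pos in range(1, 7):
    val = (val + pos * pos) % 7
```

Let's trace through this code step by step.

Initialize: val = 0
Entering loop: for pos in range(1, 7):

After execution: val = 0
0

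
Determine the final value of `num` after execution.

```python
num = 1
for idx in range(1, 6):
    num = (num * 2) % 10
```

Let's trace through this code step by step.

Initialize: num = 1
Entering loop: for idx in range(1, 6):

After execution: num = 2
2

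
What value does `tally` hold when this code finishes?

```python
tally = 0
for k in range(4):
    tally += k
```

Let's trace through this code step by step.

Initialize: tally = 0
Entering loop: for k in range(4):

After execution: tally = 6
6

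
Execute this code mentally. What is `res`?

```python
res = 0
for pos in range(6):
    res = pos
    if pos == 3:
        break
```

Let's trace through this code step by step.

Initialize: res = 0
Entering loop: for pos in range(6):

After execution: res = 3
3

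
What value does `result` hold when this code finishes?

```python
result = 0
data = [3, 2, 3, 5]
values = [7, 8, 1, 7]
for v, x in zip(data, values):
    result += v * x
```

Let's trace through this code step by step.

Initialize: result = 0
Initialize: data = [3, 2, 3, 5]
Initialize: values = [7, 8, 1, 7]
Entering loop: for v, x in zip(data, values):

After execution: result = 75
75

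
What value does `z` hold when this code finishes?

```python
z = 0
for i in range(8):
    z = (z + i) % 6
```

Let's trace through this code step by step.

Initialize: z = 0
Entering loop: for i in range(8):

After execution: z = 4
4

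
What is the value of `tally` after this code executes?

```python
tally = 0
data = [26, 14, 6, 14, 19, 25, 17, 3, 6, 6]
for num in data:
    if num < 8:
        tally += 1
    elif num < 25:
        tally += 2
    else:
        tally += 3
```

Let's trace through this code step by step.

Initialize: tally = 0
Initialize: data = [26, 14, 6, 14, 19, 25, 17, 3, 6, 6]
Entering loop: for num in data:

After execution: tally = 18
18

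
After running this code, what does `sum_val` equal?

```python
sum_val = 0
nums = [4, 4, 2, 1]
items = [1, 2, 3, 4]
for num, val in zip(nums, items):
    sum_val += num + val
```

Let's trace through this code step by step.

Initialize: sum_val = 0
Initialize: nums = [4, 4, 2, 1]
Initialize: items = [1, 2, 3, 4]
Entering loop: for num, val in zip(nums, items):

After execution: sum_val = 21
21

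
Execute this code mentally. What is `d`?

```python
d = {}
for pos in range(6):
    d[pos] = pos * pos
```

Let's trace through this code step by step.

Initialize: d = {}
Entering loop: for pos in range(6):

After execution: d = {0: 0, 1: 1, 2: 4, 3: 9, 4: 16, 5: 25}
{0: 0, 1: 1, 2: 4, 3: 9, 4: 16, 5: 25}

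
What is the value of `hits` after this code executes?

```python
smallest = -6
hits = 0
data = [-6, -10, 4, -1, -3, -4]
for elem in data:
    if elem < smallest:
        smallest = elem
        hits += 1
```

Let's trace through this code step by step.

Initialize: smallest = -6
Initialize: hits = 0
Initialize: data = [-6, -10, 4, -1, -3, -4]
Entering loop: for elem in data:

After execution: hits = 1
1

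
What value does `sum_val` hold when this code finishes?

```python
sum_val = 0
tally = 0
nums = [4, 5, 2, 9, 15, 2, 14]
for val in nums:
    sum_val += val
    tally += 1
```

Let's trace through this code step by step.

Initialize: sum_val = 0
Initialize: tally = 0
Initialize: nums = [4, 5, 2, 9, 15, 2, 14]
Entering loop: for val in nums:

After execution: sum_val = 51
51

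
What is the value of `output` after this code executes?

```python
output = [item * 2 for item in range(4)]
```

Let's trace through this code step by step.

Initialize: output = [item * 2 for item in range(4)]

After execution: output = [0, 2, 4, 6]
[0, 2, 4, 6]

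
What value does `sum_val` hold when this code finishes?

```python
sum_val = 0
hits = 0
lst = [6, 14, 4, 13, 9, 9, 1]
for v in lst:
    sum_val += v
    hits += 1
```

Let's trace through this code step by step.

Initialize: sum_val = 0
Initialize: hits = 0
Initialize: lst = [6, 14, 4, 13, 9, 9, 1]
Entering loop: for v in lst:

After execution: sum_val = 56
56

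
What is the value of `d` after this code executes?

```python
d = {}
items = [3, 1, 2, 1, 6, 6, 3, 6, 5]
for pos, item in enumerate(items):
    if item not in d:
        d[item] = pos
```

Let's trace through this code step by step.

Initialize: d = {}
Initialize: items = [3, 1, 2, 1, 6, 6, 3, 6, 5]
Entering loop: for pos, item in enumerate(items):

After execution: d = {3: 0, 1: 1, 2: 2, 6: 4, 5: 8}
{3: 0, 1: 1, 2: 2, 6: 4, 5: 8}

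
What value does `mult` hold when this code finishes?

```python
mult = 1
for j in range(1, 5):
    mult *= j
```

Let's trace through this code step by step.

Initialize: mult = 1
Entering loop: for j in range(1, 5):

After execution: mult = 24
24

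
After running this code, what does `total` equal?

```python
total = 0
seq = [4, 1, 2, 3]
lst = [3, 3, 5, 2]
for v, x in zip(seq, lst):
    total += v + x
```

Let's trace through this code step by step.

Initialize: total = 0
Initialize: seq = [4, 1, 2, 3]
Initialize: lst = [3, 3, 5, 2]
Entering loop: for v, x in zip(seq, lst):

After execution: total = 23
23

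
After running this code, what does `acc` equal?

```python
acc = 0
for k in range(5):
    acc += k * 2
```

Let's trace through this code step by step.

Initialize: acc = 0
Entering loop: for k in range(5):

After execution: acc = 20
20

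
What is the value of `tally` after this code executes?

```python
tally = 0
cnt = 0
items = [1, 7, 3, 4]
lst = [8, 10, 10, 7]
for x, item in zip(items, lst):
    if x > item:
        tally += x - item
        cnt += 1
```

Let's trace through this code step by step.

Initialize: tally = 0
Initialize: cnt = 0
Initialize: items = [1, 7, 3, 4]
Initialize: lst = [8, 10, 10, 7]
Entering loop: for x, item in zip(items, lst):

After execution: tally = 0
0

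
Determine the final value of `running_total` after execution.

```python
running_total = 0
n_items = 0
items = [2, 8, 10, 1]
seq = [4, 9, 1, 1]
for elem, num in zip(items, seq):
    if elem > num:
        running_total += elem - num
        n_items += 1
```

Let's trace through this code step by step.

Initialize: running_total = 0
Initialize: n_items = 0
Initialize: items = [2, 8, 10, 1]
Initialize: seq = [4, 9, 1, 1]
Entering loop: for elem, num in zip(items, seq):

After execution: running_total = 9
9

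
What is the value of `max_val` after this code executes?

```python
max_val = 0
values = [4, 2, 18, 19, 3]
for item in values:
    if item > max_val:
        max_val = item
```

Let's trace through this code step by step.

Initialize: max_val = 0
Initialize: values = [4, 2, 18, 19, 3]
Entering loop: for item in values:

After execution: max_val = 19
19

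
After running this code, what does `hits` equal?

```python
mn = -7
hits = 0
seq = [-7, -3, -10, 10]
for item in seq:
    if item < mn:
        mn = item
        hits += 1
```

Let's trace through this code step by step.

Initialize: mn = -7
Initialize: hits = 0
Initialize: seq = [-7, -3, -10, 10]
Entering loop: for item in seq:

After execution: hits = 1
1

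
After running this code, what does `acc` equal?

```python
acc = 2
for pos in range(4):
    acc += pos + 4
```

Let's trace through this code step by step.

Initialize: acc = 2
Entering loop: for pos in range(4):

After execution: acc = 24
24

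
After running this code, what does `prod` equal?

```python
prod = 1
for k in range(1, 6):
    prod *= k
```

Let's trace through this code step by step.

Initialize: prod = 1
Entering loop: for k in range(1, 6):

After execution: prod = 120
120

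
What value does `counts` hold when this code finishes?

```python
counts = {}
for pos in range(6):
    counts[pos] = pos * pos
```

Let's trace through this code step by step.

Initialize: counts = {}
Entering loop: for pos in range(6):

After execution: counts = {0: 0, 1: 1, 2: 4, 3: 9, 4: 16, 5: 25}
{0: 0, 1: 1, 2: 4, 3: 9, 4: 16, 5: 25}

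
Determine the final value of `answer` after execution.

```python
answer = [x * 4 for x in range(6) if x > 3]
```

Let's trace through this code step by step.

Initialize: answer = [x * 4 for x in range(6) if x > 3]

After execution: answer = [16, 20]
[16, 20]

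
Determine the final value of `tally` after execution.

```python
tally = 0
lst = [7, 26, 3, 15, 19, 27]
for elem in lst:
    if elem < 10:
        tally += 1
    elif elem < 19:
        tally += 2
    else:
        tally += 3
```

Let's trace through this code step by step.

Initialize: tally = 0
Initialize: lst = [7, 26, 3, 15, 19, 27]
Entering loop: for elem in lst:

After execution: tally = 13
13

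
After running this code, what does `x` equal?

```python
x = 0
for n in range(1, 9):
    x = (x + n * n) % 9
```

Let's trace through this code step by step.

Initialize: x = 0
Entering loop: for n in range(1, 9):

After execution: x = 6
6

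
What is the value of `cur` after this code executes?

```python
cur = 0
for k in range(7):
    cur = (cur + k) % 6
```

Let's trace through this code step by step.

Initialize: cur = 0
Entering loop: for k in range(7):

After execution: cur = 3
3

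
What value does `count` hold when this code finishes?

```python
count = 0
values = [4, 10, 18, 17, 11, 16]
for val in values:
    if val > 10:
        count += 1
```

Let's trace through this code step by step.

Initialize: count = 0
Initialize: values = [4, 10, 18, 17, 11, 16]
Entering loop: for val in values:

After execution: count = 4
4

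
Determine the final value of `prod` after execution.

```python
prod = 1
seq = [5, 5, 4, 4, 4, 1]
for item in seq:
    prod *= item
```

Let's trace through this code step by step.

Initialize: prod = 1
Initialize: seq = [5, 5, 4, 4, 4, 1]
Entering loop: for item in seq:

After execution: prod = 1600
1600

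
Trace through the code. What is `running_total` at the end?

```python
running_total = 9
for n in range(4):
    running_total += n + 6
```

Let's trace through this code step by step.

Initialize: running_total = 9
Entering loop: for n in range(4):

After execution: running_total = 39
39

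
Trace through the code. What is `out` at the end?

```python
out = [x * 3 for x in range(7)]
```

Let's trace through this code step by step.

Initialize: out = [x * 3 for x in range(7)]

After execution: out = [0, 3, 6, 9, 12, 15, 18]
[0, 3, 6, 9, 12, 15, 18]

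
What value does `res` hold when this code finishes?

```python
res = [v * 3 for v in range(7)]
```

Let's trace through this code step by step.

Initialize: res = [v * 3 for v in range(7)]

After execution: res = [0, 3, 6, 9, 12, 15, 18]
[0, 3, 6, 9, 12, 15, 18]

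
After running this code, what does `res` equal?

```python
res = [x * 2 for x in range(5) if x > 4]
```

Let's trace through this code step by step.

Initialize: res = [x * 2 for x in range(5) if x > 4]

After execution: res = []
[]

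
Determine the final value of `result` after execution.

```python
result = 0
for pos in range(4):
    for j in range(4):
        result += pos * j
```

Let's trace through this code step by step.

Initialize: result = 0
Entering loop: for pos in range(4):

After execution: result = 36
36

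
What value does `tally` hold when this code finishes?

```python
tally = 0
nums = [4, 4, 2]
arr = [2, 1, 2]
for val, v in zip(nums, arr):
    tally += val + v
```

Let's trace through this code step by step.

Initialize: tally = 0
Initialize: nums = [4, 4, 2]
Initialize: arr = [2, 1, 2]
Entering loop: for val, v in zip(nums, arr):

After execution: tally = 15
15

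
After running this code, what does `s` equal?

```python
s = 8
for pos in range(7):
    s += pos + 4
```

Let's trace through this code step by step.

Initialize: s = 8
Entering loop: for pos in range(7):

After execution: s = 57
57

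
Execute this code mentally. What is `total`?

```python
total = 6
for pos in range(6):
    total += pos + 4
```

Let's trace through this code step by step.

Initialize: total = 6
Entering loop: for pos in range(6):

After execution: total = 45
45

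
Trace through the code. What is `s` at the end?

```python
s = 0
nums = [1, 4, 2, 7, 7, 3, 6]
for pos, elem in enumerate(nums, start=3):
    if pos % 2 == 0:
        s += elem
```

Let's trace through this code step by step.

Initialize: s = 0
Initialize: nums = [1, 4, 2, 7, 7, 3, 6]
Entering loop: for pos, elem in enumerate(nums, start=3):

After execution: s = 14
14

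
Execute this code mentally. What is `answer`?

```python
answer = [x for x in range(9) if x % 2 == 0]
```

Let's trace through this code step by step.

Initialize: answer = [x for x in range(9) if x % 2 == 0]

After execution: answer = [0, 2, 4, 6, 8]
[0, 2, 4, 6, 8]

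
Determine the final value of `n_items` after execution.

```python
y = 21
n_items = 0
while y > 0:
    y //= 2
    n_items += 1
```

Let's trace through this code step by step.

Initialize: y = 21
Initialize: n_items = 0
Entering loop: while y > 0:

After execution: n_items = 5
5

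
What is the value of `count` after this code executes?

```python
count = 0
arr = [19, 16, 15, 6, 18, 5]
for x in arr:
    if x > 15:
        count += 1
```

Let's trace through this code step by step.

Initialize: count = 0
Initialize: arr = [19, 16, 15, 6, 18, 5]
Entering loop: for x in arr:

After execution: count = 3
3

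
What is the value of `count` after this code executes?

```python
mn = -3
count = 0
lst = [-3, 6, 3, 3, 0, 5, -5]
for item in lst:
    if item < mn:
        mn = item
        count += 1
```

Let's trace through this code step by step.

Initialize: mn = -3
Initialize: count = 0
Initialize: lst = [-3, 6, 3, 3, 0, 5, -5]
Entering loop: for item in lst:

After execution: count = 1
1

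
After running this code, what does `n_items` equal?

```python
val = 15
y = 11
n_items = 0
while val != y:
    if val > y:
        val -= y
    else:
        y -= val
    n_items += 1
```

Let's trace through this code step by step.

Initialize: val = 15
Initialize: y = 11
Initialize: n_items = 0
Entering loop: while val != y:

After execution: n_items = 6
6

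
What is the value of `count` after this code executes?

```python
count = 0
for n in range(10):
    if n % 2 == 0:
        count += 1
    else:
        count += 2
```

Let's trace through this code step by step.

Initialize: count = 0
Entering loop: for n in range(10):

After execution: count = 15
15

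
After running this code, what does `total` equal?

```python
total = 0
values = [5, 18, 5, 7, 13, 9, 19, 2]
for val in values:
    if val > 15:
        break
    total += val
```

Let's trace through this code step by step.

Initialize: total = 0
Initialize: values = [5, 18, 5, 7, 13, 9, 19, 2]
Entering loop: for val in values:

After execution: total = 5
5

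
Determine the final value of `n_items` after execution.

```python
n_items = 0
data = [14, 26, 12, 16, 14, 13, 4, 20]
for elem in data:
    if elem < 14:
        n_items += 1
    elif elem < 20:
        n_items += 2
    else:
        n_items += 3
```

Let's trace through this code step by step.

Initialize: n_items = 0
Initialize: data = [14, 26, 12, 16, 14, 13, 4, 20]
Entering loop: for elem in data:

After execution: n_items = 15
15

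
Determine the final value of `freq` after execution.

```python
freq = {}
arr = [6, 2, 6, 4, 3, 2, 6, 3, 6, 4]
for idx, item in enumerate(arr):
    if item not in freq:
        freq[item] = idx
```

Let's trace through this code step by step.

Initialize: freq = {}
Initialize: arr = [6, 2, 6, 4, 3, 2, 6, 3, 6, 4]
Entering loop: for idx, item in enumerate(arr):

After execution: freq = {6: 0, 2: 1, 4: 3, 3: 4}
{6: 0, 2: 1, 4: 3, 3: 4}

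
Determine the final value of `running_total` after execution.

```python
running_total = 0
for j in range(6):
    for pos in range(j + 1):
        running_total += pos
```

Let's trace through this code step by step.

Initialize: running_total = 0
Entering loop: for j in range(6):

After execution: running_total = 35
35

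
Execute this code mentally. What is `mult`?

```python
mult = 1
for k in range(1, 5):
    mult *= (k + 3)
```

Let's trace through this code step by step.

Initialize: mult = 1
Entering loop: for k in range(1, 5):

After execution: mult = 840
840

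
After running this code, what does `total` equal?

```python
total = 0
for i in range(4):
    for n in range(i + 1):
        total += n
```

Let's trace through this code step by step.

Initialize: total = 0
Entering loop: for i in range(4):

After execution: total = 10
10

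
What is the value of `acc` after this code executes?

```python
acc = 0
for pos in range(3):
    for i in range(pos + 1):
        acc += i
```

Let's trace through this code step by step.

Initialize: acc = 0
Entering loop: for pos in range(3):

After execution: acc = 4
4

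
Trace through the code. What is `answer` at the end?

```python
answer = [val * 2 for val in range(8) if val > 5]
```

Let's trace through this code step by step.

Initialize: answer = [val * 2 for val in range(8) if val > 5]

After execution: answer = [12, 14]
[12, 14]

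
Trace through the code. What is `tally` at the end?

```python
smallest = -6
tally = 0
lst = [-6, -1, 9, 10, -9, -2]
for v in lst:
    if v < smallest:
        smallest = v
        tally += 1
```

Let's trace through this code step by step.

Initialize: smallest = -6
Initialize: tally = 0
Initialize: lst = [-6, -1, 9, 10, -9, -2]
Entering loop: for v in lst:

After execution: tally = 1
1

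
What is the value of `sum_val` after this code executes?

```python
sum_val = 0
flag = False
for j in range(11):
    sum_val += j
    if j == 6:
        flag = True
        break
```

Let's trace through this code step by step.

Initialize: sum_val = 0
Initialize: flag = False
Entering loop: for j in range(11):

After execution: sum_val = 21
21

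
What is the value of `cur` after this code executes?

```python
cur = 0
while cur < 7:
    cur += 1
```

Let's trace through this code step by step.

Initialize: cur = 0
Entering loop: while cur < 7:

After execution: cur = 7
7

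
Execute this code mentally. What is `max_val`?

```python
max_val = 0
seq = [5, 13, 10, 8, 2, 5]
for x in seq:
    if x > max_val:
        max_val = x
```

Let's trace through this code step by step.

Initialize: max_val = 0
Initialize: seq = [5, 13, 10, 8, 2, 5]
Entering loop: for x in seq:

After execution: max_val = 13
13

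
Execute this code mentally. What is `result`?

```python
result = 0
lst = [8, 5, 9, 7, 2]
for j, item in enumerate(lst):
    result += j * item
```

Let's trace through this code step by step.

Initialize: result = 0
Initialize: lst = [8, 5, 9, 7, 2]
Entering loop: for j, item in enumerate(lst):

After execution: result = 52
52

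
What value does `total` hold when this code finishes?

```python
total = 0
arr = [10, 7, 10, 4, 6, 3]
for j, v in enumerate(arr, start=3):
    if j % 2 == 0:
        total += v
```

Let's trace through this code step by step.

Initialize: total = 0
Initialize: arr = [10, 7, 10, 4, 6, 3]
Entering loop: for j, v in enumerate(arr, start=3):

After execution: total = 14
14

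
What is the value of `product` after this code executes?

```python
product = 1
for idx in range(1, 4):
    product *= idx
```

Let's trace through this code step by step.

Initialize: product = 1
Entering loop: for idx in range(1, 4):

After execution: product = 6
6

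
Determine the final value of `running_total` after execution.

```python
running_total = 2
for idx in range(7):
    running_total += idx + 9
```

Let's trace through this code step by step.

Initialize: running_total = 2
Entering loop: for idx in range(7):

After execution: running_total = 86
86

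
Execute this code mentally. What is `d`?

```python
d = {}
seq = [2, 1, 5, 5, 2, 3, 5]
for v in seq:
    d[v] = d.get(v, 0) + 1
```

Let's trace through this code step by step.

Initialize: d = {}
Initialize: seq = [2, 1, 5, 5, 2, 3, 5]
Entering loop: for v in seq:

After execution: d = {2: 2, 1: 1, 5: 3, 3: 1}
{2: 2, 1: 1, 5: 3, 3: 1}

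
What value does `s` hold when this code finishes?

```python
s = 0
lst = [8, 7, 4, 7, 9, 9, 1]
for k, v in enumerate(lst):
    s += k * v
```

Let's trace through this code step by step.

Initialize: s = 0
Initialize: lst = [8, 7, 4, 7, 9, 9, 1]
Entering loop: for k, v in enumerate(lst):

After execution: s = 123
123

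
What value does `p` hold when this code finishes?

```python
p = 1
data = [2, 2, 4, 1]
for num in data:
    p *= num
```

Let's trace through this code step by step.

Initialize: p = 1
Initialize: data = [2, 2, 4, 1]
Entering loop: for num in data:

After execution: p = 16
16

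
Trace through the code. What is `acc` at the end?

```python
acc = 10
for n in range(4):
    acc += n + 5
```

Let's trace through this code step by step.

Initialize: acc = 10
Entering loop: for n in range(4):

After execution: acc = 36
36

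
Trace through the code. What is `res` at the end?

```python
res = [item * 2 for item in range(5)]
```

Let's trace through this code step by step.

Initialize: res = [item * 2 for item in range(5)]

After execution: res = [0, 2, 4, 6, 8]
[0, 2, 4, 6, 8]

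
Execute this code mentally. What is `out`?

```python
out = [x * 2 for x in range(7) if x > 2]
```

Let's trace through this code step by step.

Initialize: out = [x * 2 for x in range(7) if x > 2]

After execution: out = [6, 8, 10, 12]
[6, 8, 10, 12]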